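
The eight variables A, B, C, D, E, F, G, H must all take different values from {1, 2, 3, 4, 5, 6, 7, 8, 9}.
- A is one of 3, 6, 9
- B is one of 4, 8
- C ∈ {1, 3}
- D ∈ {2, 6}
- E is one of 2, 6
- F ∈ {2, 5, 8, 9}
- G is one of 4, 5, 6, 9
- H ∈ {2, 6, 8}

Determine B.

The 8 variables draw from only 8 values {1, 2, 3, 4, 5, 6, 8, 9}, so each is used; only C can be 1, hence C = 1.
The 7 still-open variables together cover exactly {2, 3, 4, 5, 6, 8, 9} — 7 values for 7 variables — and 3 appears only in A's list, so A = 3.
D and E share exactly the 2 values {2, 6}; by pigeonhole those values go to them, so strike 2, 6 from F, G, H.
H has just one choice, so H = 8. Remove 8 from B, F.
So B = 4.

4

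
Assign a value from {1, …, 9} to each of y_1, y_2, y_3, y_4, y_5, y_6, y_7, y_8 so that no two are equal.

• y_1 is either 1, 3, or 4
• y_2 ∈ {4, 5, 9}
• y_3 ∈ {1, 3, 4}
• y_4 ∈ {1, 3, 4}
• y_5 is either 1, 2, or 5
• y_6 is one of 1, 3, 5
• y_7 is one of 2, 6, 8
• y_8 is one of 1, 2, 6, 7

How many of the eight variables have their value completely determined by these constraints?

y_1, y_3, y_4 between them cover only {1, 3, 4} — a naked triple. Remove those values from y_2, y_5, y_6, y_8.
That leaves y_6 = 5. Strike 5 from y_2, y_5.
y_2 has just one choice, so y_2 = 9.
y_5 must be 2 (only option left). So y_7, y_8 can't be 2.
Determined: y_2=9, y_5=2, y_6=5. The other variables each still have more than one consistent value. That makes 3.

3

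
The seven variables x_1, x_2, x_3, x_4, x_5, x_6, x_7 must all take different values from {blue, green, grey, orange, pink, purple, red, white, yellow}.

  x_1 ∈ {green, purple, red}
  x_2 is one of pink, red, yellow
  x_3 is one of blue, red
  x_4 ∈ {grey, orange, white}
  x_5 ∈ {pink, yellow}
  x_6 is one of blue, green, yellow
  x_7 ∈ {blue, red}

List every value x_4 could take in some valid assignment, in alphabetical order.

grey, orange, white

x_3 and x_7 between them cover only {blue, red} — a naked pair. Remove those values from x_1, x_2, x_6.
x_2 and x_5 share exactly the 2 values {pink, yellow}; by pigeonhole those values go to them, so strike pink, yellow from x_6.
That leaves x_6 = green. Strike green from x_1.
That leaves x_1 = purple.
No further eliminations apply; x_4 can still be any of grey, orange, white.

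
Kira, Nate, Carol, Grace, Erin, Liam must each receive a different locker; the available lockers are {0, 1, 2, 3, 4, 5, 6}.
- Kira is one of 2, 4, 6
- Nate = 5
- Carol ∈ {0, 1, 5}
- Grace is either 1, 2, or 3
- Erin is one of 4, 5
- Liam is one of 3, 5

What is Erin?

Nate must be 5 (only option left). Strike 5 from Carol, Erin, Liam.
So Erin = 4.

4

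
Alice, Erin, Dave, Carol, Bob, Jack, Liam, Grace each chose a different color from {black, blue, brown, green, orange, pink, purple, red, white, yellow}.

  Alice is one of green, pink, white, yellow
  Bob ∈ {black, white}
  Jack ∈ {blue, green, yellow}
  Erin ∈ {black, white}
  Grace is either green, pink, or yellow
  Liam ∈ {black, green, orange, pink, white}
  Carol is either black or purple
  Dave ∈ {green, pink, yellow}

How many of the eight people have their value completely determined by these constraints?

The 8 variables draw from only 8 values {black, blue, green, orange, pink, purple, white, yellow}, so each is used; only Jack can be blue, hence Jack = blue.
The 7 still-open variables draw from only 7 values {black, green, orange, pink, purple, white, yellow}, so each is used; only Liam can be orange, hence Liam = orange.
The 6 still-open variables together cover exactly {black, green, pink, purple, white, yellow} — 6 values for 6 variables — and purple appears only in Carol's list, so Carol = purple.
The 2 variables Erin and Bob are confined to {black, white}, which locks those values in; drop them from Alice.
Determined: Carol=purple, Jack=blue, Liam=orange. The other people each still have more than one consistent value. That makes 3.

3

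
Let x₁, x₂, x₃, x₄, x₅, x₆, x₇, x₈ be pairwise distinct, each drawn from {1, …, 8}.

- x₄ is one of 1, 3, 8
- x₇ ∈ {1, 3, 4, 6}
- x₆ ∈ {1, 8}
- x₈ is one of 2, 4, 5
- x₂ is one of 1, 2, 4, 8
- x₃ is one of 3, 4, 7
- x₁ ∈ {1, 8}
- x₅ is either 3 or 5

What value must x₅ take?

The 8 variables together cover exactly {1, 2, 3, 4, 5, 6, 7, 8} — 8 values for 8 variables — and 6 appears only in x₇'s list, so x₇ = 6.
Among the 7 still-open variables, 7 fits only x₃ (and all 7 values in {1, 2, 3, 4, 5, 7, 8} must be used), so x₃ = 7.
The 2 variables x₁ and x₆ are confined to {1, 8}, which locks those values in; drop them from x₂, x₄.
x₄ must be 3 (only option left). Eliminate 3 elsewhere: x₅.
So x₅ = 5.

5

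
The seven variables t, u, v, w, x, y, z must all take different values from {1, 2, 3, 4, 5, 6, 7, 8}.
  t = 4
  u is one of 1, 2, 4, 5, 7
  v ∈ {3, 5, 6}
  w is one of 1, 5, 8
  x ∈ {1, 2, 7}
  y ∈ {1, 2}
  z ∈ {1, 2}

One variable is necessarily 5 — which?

t's domain is down to {4}, so t = 4. So u can't be 4.
y and z share exactly the 2 values {1, 2}; by pigeonhole those values go to them, so strike 1, 2 from u, w, x.
That leaves x = 7. Eliminate 7 elsewhere: u.
So 5 goes to u.

u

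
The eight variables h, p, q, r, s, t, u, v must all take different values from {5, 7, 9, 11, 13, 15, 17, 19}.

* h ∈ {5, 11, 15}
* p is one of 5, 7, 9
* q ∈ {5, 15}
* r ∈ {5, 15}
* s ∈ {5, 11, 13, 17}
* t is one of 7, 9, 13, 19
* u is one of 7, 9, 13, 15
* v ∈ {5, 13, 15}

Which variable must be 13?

v

The 8 variables draw from only 8 values {5, 7, 9, 11, 13, 15, 17, 19}, so each is used; only s can be 17, hence s = 17.
The 7 still-open variables draw from only 7 values {5, 7, 9, 11, 13, 15, 19}, so each is used; only h can be 11, hence h = 11.
Among the 6 still-open variables, 19 fits only t (and all 6 values in {5, 7, 9, 13, 15, 19} must be used), so t = 19.
q and r between them cover only {5, 15} — a naked pair. Remove those values from p, u, v.
So 13 goes to v.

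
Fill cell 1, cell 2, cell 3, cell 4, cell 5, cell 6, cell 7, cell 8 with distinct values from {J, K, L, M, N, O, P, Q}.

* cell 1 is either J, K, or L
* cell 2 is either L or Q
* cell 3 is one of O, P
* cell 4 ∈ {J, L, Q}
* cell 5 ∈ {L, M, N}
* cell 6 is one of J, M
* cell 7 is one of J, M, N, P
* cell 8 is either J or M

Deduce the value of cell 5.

N

Among the 8 variables, K fits only cell 1 (and all 8 values in {J, K, L, M, N, O, P, Q} must be used), so cell 1 = K.
The 7 still-open variables draw from only 7 values {J, L, M, N, O, P, Q}, so each is used; only cell 3 can be O, hence cell 3 = O.
Among the 6 still-open variables, P fits only cell 7 (and all 6 values in {J, L, M, N, P, Q} must be used), so cell 7 = P.
The 5 still-open variables together cover exactly {J, L, M, N, Q} — 5 values for 5 variables — and N appears only in cell 5's list, so cell 5 = N.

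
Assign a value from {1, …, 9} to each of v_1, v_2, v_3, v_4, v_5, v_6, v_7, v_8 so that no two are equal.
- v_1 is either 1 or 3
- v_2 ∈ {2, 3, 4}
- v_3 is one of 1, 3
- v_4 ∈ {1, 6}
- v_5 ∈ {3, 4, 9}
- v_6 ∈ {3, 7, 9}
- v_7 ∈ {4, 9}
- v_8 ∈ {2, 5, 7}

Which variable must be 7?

v_6

Among the 8 variables, 5 fits only v_8 (and all 8 values in {1, 2, 3, 4, 5, 6, 7, 9} must be used), so v_8 = 5.
Among the 7 still-open variables, 2 fits only v_2 (and all 7 values in {1, 2, 3, 4, 6, 7, 9} must be used), so v_2 = 2.
The 6 still-open variables together cover exactly {1, 3, 4, 6, 7, 9} — 6 values for 6 variables — and 6 appears only in v_4's list, so v_4 = 6.
The 5 still-open variables draw from only 5 values {1, 3, 4, 7, 9}, so each is used; only v_6 can be 7, hence v_6 = 7.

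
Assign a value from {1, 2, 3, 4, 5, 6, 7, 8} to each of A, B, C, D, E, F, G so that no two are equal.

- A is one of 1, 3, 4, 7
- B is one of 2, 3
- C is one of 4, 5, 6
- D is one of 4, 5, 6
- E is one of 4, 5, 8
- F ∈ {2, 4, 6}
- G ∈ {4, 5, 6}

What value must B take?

3

C, D, G share exactly the 3 values {4, 5, 6}; by pigeonhole those values go to them, so strike 4, 5, 6 from A, E, F.
E must be 8 (only option left).
F has just one choice, so F = 2. Eliminate 2 elsewhere: B.
So B = 3.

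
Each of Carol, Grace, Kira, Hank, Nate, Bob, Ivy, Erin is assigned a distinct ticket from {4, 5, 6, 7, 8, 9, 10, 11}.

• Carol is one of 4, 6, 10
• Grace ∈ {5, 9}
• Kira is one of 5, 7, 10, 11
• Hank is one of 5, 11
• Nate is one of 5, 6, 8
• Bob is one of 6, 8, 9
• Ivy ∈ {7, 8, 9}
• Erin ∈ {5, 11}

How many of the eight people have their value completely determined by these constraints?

4

Among the 8 variables, 4 fits only Carol (and all 8 values in {4, 5, 6, 7, 8, 9, 10, 11} must be used), so Carol = 4.
Among the 7 still-open variables, 10 fits only Kira (and all 7 values in {5, 6, 7, 8, 9, 10, 11} must be used), so Kira = 10.
Among the 6 still-open variables, 7 fits only Ivy (and all 6 values in {5, 6, 7, 8, 9, 11} must be used), so Ivy = 7.
Hank and Erin between them cover only {5, 11} — a naked pair. Remove those values from Grace, Nate.
Grace must be 9 (only option left). Strike 9 from Bob.
Determined: Carol=4, Grace=9, Kira=10, Ivy=7. The other people each still have more than one consistent value. That makes 4.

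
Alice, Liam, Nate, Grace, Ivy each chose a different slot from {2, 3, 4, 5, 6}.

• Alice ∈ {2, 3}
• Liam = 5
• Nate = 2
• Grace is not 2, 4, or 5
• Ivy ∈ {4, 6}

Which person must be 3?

Alice

Liam must be 5 (only option left).
Nate's domain is down to {2}, so Nate = 2. So Alice can't be 2.
So 3 goes to Alice.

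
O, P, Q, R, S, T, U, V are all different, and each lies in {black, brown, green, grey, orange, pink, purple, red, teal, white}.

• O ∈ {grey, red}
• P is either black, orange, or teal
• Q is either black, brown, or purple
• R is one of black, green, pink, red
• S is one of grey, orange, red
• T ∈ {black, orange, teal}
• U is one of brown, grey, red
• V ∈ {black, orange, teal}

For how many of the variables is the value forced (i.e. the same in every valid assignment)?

The 3 variables P, T, V are confined to {black, orange, teal}, which locks those values in; drop them from Q, R, S.
The 2 variables O and S are confined to {grey, red}, which locks those values in; drop them from R, U.
U has just one choice, so U = brown. So Q can't be brown.
Q's domain is down to {purple}, so Q = purple.
Determined: Q=purple, U=brown. The other variables each still have more than one consistent value. That makes 2.

2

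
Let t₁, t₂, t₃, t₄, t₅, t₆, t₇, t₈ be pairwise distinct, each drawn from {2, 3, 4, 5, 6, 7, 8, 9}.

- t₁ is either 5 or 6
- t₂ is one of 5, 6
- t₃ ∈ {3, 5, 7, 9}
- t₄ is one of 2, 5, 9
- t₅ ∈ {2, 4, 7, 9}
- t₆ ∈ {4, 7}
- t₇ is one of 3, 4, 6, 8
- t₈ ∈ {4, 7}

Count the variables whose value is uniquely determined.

2

The 8 variables draw from only 8 values {2, 3, 4, 5, 6, 7, 8, 9}, so each is used; only t₇ can be 8, hence t₇ = 8.
The 7 still-open variables together cover exactly {2, 3, 4, 5, 6, 7, 9} — 7 values for 7 variables — and 3 appears only in t₃'s list, so t₃ = 3.
The 2 variables t₁ and t₂ are confined to {5, 6}, which locks those values in; drop them from t₄.
The 2 variables t₆ and t₈ are confined to {4, 7}, which locks those values in; drop them from t₅.
Determined: t₃=3, t₇=8. The other variables each still have more than one consistent value. That makes 2.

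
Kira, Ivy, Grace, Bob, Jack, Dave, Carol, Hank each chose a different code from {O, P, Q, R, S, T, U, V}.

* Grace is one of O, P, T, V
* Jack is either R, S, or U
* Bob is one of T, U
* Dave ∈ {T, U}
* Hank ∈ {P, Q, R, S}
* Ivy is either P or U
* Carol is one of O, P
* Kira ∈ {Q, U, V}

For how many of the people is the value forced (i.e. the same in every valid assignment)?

4

The 2 variables Bob and Dave are confined to {T, U}, which locks those values in; drop them from Kira, Ivy, Grace, Jack.
Ivy must be P (only option left). Strike P from Grace, Carol, Hank.
Carol has just one choice, so Carol = O. Strike O from Grace.
That leaves Grace = V. Eliminate V elsewhere: Kira.
That leaves Kira = Q. So Hank can't be Q.
Determined: Kira=Q, Ivy=P, Grace=V, Carol=O. The other people each still have more than one consistent value. That makes 4.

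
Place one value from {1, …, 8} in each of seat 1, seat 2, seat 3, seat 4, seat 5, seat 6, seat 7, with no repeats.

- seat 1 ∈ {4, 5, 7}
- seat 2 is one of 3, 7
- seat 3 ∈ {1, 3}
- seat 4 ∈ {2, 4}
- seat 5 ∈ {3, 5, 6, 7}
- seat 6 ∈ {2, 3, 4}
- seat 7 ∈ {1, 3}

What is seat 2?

7

The 7 variables together cover exactly {1, 2, 3, 4, 5, 6, 7} — 7 values for 7 variables — and 6 appears only in seat 5's list, so seat 5 = 6.
The 6 still-open variables together cover exactly {1, 2, 3, 4, 5, 7} — 6 values for 6 variables — and 5 appears only in seat 1's list, so seat 1 = 5.
Among the 5 still-open variables, 7 fits only seat 2 (and all 5 values in {1, 2, 3, 4, 7} must be used), so seat 2 = 7.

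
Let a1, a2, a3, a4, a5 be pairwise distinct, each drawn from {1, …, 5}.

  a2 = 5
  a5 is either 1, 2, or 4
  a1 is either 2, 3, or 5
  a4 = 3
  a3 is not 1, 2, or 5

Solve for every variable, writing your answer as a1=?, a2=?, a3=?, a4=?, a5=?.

a2 must be 5 (only option left). Eliminate 5 elsewhere: a1.
a4's domain is down to {3}, so a4 = 3. Strike 3 from a1, a3.
a1's domain is down to {2}, so a1 = 2. Remove 2 from a5.
a3 must be 4 (only option left). Strike 4 from a5.
That leaves a5 = 1.

a1=2, a2=5, a3=4, a4=3, a5=1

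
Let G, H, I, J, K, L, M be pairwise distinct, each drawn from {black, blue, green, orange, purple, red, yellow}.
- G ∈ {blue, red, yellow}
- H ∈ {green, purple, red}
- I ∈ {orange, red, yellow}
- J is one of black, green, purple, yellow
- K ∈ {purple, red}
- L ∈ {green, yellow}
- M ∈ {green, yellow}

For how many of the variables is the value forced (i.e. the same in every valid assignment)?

Among the 7 variables, black fits only J (and all 7 values in {black, blue, green, orange, purple, red, yellow} must be used), so J = black.
The 6 still-open variables together cover exactly {blue, green, orange, purple, red, yellow} — 6 values for 6 variables — and blue appears only in G's list, so G = blue.
The 5 still-open variables together cover exactly {green, orange, purple, red, yellow} — 5 values for 5 variables — and orange appears only in I's list, so I = orange.
L and M between them cover only {green, yellow} — a naked pair. Remove those values from H.
Determined: G=blue, I=orange, J=black. The other variables each still have more than one consistent value. That makes 3.

3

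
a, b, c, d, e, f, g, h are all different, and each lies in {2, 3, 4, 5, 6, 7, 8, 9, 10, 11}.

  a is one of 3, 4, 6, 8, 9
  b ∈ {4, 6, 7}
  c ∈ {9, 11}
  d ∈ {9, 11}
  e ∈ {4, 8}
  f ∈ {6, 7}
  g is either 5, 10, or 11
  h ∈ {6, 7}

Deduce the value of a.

3

The 2 variables c and d are confined to {9, 11}, which locks those values in; drop them from a, g.
f and h between them cover only {6, 7} — a naked pair. Remove those values from a, b.
b must be 4 (only option left). Strike 4 from a, e.
e has just one choice, so e = 8. Eliminate 8 elsewhere: a.
So a = 3.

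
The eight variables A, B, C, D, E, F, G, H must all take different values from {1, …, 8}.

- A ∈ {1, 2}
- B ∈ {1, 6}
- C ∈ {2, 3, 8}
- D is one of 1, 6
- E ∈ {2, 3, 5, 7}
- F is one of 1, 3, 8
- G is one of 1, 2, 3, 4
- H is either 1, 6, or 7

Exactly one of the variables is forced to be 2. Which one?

A

The 8 variables together cover exactly {1, 2, 3, 4, 5, 6, 7, 8} — 8 values for 8 variables — and 4 appears only in G's list, so G = 4.
The 7 still-open variables together cover exactly {1, 2, 3, 5, 6, 7, 8} — 7 values for 7 variables — and 5 appears only in E's list, so E = 5.
Among the 6 still-open variables, 7 fits only H (and all 6 values in {1, 2, 3, 6, 7, 8} must be used), so H = 7.
The 2 variables B and D are confined to {1, 6}, which locks those values in; drop them from A, F.
So 2 goes to A.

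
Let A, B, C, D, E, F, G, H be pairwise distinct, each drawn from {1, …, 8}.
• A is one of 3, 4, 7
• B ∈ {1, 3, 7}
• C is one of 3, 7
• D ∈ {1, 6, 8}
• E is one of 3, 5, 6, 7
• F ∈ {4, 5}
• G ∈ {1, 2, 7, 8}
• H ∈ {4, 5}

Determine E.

The 8 variables draw from only 8 values {1, 2, 3, 4, 5, 6, 7, 8}, so each is used; only G can be 2, hence G = 2.
Among the 7 still-open variables, 8 fits only D (and all 7 values in {1, 3, 4, 5, 6, 7, 8} must be used), so D = 8.
Among the 6 still-open variables, 1 fits only B (and all 6 values in {1, 3, 4, 5, 6, 7} must be used), so B = 1.
Among the 5 still-open variables, 6 fits only E (and all 5 values in {3, 4, 5, 6, 7} must be used), so E = 6.

6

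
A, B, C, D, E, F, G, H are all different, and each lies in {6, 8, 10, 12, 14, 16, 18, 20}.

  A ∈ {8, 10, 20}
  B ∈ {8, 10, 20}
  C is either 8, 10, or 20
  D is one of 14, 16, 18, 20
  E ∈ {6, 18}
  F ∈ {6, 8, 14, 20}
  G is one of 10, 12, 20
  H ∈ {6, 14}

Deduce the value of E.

The 8 variables together cover exactly {6, 8, 10, 12, 14, 16, 18, 20} — 8 values for 8 variables — and 12 appears only in G's list, so G = 12.
The 7 still-open variables together cover exactly {6, 8, 10, 14, 16, 18, 20} — 7 values for 7 variables — and 16 appears only in D's list, so D = 16.
The 6 still-open variables draw from only 6 values {6, 8, 10, 14, 18, 20}, so each is used; only E can be 18, hence E = 18.

18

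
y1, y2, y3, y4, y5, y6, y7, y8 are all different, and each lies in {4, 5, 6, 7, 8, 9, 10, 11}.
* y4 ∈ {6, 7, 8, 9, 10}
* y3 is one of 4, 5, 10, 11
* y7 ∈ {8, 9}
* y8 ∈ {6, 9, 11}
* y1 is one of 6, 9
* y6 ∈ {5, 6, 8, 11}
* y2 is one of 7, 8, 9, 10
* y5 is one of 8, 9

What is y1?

Among the 8 variables, 4 fits only y3 (and all 8 values in {4, 5, 6, 7, 8, 9, 10, 11} must be used), so y3 = 4.
The 7 still-open variables together cover exactly {5, 6, 7, 8, 9, 10, 11} — 7 values for 7 variables — and 5 appears only in y6's list, so y6 = 5.
Among the 6 still-open variables, 11 fits only y8 (and all 6 values in {6, 7, 8, 9, 10, 11} must be used), so y8 = 11.
y5 and y7 share exactly the 2 values {8, 9}; by pigeonhole those values go to them, so strike 8, 9 from y1, y2, y4.
So y1 = 6.

6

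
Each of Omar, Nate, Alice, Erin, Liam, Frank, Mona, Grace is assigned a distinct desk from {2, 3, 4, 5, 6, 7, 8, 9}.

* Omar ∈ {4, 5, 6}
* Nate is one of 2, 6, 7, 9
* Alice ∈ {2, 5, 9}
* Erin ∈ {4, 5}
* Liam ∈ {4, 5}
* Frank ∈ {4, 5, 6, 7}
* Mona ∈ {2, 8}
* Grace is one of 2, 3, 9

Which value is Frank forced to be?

The 8 variables draw from only 8 values {2, 3, 4, 5, 6, 7, 8, 9}, so each is used; only Grace can be 3, hence Grace = 3.
Among the 7 still-open variables, 8 fits only Mona (and all 7 values in {2, 4, 5, 6, 7, 8, 9} must be used), so Mona = 8.
The 2 variables Erin and Liam are confined to {4, 5}, which locks those values in; drop them from Omar, Alice, Frank.
Omar's domain is down to {6}, so Omar = 6. Remove 6 from Nate, Frank.
So Frank = 7.

7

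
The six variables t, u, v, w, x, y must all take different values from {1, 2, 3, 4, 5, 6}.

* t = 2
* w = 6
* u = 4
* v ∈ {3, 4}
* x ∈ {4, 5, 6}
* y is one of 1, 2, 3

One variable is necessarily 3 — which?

t's domain is down to {2}, so t = 2. Strike 2 from y.
u's domain is down to {4}, so u = 4. Eliminate 4 elsewhere: v, x.
So 3 goes to v.

v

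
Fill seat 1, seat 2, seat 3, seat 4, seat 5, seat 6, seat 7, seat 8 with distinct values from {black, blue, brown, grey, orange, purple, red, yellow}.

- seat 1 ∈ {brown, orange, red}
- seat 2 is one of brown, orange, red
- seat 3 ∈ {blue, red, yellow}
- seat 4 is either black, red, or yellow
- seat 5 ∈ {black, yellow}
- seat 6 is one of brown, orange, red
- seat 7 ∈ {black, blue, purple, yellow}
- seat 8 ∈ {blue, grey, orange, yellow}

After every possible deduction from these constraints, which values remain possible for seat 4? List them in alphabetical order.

Among the 8 variables, grey fits only seat 8 (and all 8 values in {black, blue, brown, grey, orange, purple, red, yellow} must be used), so seat 8 = grey.
The 7 still-open variables together cover exactly {black, blue, brown, orange, purple, red, yellow} — 7 values for 7 variables — and purple appears only in seat 7's list, so seat 7 = purple.
The 6 still-open variables together cover exactly {black, blue, brown, orange, red, yellow} — 6 values for 6 variables — and blue appears only in seat 3's list, so seat 3 = blue.
The 3 variables seat 1, seat 2, seat 6 are confined to {brown, orange, red}, which locks those values in; drop them from seat 4.
No further eliminations apply; seat 4 can still be any of black, yellow.

black, yellow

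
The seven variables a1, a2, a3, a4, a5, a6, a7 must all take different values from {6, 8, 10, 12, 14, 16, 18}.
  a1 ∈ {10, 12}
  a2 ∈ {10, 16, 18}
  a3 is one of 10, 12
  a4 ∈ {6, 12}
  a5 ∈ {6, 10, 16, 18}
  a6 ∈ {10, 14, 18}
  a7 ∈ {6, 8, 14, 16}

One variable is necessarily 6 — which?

The 7 variables draw from only 7 values {6, 8, 10, 12, 14, 16, 18}, so each is used; only a7 can be 8, hence a7 = 8.
The 6 still-open variables together cover exactly {6, 10, 12, 14, 16, 18} — 6 values for 6 variables — and 14 appears only in a6's list, so a6 = 14.
The 2 variables a1 and a3 are confined to {10, 12}, which locks those values in; drop them from a2, a4, a5.
So 6 goes to a4.

a4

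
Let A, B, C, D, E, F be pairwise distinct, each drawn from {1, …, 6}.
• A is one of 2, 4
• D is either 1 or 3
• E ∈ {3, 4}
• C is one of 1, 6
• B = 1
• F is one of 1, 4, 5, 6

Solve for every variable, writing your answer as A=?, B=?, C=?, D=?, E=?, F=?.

B has just one choice, so B = 1. So C, D, F can't be 1.
C has just one choice, so C = 6. Eliminate 6 elsewhere: F.
D's domain is down to {3}, so D = 3. Strike 3 from E.
E's domain is down to {4}, so E = 4. Remove 4 from A, F.
F has just one choice, so F = 5.
That leaves A = 2.

A=2, B=1, C=6, D=3, E=4, F=5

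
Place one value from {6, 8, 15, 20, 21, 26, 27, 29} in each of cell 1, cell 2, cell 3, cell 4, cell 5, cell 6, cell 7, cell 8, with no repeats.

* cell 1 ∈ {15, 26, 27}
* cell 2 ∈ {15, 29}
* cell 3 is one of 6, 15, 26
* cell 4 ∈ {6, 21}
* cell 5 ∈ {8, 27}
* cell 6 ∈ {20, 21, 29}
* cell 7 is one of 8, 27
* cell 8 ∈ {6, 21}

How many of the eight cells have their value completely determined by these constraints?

2

The 8 variables together cover exactly {6, 8, 15, 20, 21, 26, 27, 29} — 8 values for 8 variables — and 20 appears only in cell 6's list, so cell 6 = 20.
Among the 7 still-open variables, 29 fits only cell 2 (and all 7 values in {6, 8, 15, 21, 26, 27, 29} must be used), so cell 2 = 29.
The 2 variables cell 4 and cell 8 are confined to {6, 21}, which locks those values in; drop them from cell 3.
cell 5 and cell 7 share exactly the 2 values {8, 27}; by pigeonhole those values go to them, so strike 8, 27 from cell 1.
Determined: cell 2=29, cell 6=20. The other cells each still have more than one consistent value. That makes 2.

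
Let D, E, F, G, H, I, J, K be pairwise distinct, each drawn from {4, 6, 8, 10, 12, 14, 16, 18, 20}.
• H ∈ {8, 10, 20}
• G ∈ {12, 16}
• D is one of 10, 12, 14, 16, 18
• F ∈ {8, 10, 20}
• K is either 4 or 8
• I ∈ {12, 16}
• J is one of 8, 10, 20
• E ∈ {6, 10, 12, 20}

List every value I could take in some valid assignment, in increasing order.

12, 16

The 2 variables G and I are confined to {12, 16}, which locks those values in; drop them from D, E.
The 3 variables F, H, J are confined to {8, 10, 20}, which locks those values in; drop them from D, E, K.
E has just one choice, so E = 6.
K's domain is down to {4}, so K = 4.
No further eliminations apply; I can still be any of 12, 16.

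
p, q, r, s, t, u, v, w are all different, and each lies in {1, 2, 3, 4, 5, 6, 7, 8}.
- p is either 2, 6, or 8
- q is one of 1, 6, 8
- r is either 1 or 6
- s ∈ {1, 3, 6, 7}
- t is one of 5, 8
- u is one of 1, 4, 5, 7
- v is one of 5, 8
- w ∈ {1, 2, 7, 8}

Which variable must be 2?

p

The 8 variables together cover exactly {1, 2, 3, 4, 5, 6, 7, 8} — 8 values for 8 variables — and 3 appears only in s's list, so s = 3.
The 7 still-open variables together cover exactly {1, 2, 4, 5, 6, 7, 8} — 7 values for 7 variables — and 4 appears only in u's list, so u = 4.
The 6 still-open variables together cover exactly {1, 2, 5, 6, 7, 8} — 6 values for 6 variables — and 7 appears only in w's list, so w = 7.
The 5 still-open variables together cover exactly {1, 2, 5, 6, 8} — 5 values for 5 variables — and 2 appears only in p's list, so p = 2.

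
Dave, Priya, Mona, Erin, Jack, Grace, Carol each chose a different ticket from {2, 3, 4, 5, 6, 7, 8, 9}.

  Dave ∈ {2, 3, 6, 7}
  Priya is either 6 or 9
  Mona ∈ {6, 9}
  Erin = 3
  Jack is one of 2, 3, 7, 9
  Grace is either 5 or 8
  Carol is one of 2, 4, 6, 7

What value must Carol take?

4

Erin's domain is down to {3}, so Erin = 3. Eliminate 3 elsewhere: Dave, Jack.
Priya and Mona share exactly the 2 values {6, 9}; by pigeonhole those values go to them, so strike 6, 9 from Dave, Jack, Carol.
The 2 variables Dave and Jack are confined to {2, 7}, which locks those values in; drop them from Carol.
So Carol = 4.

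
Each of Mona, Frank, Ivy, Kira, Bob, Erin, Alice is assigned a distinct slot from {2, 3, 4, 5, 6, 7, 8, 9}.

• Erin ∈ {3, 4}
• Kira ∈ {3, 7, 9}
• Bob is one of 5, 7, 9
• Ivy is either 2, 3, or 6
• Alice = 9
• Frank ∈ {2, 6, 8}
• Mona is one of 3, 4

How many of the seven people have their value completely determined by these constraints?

Alice must be 9 (only option left). Remove 9 from Kira, Bob.
Mona and Erin between them cover only {3, 4} — a naked pair. Remove those values from Ivy, Kira.
Kira must be 7 (only option left). Eliminate 7 elsewhere: Bob.
Bob must be 5 (only option left).
Determined: Kira=7, Bob=5, Alice=9. The other people each still have more than one consistent value. That makes 3.

3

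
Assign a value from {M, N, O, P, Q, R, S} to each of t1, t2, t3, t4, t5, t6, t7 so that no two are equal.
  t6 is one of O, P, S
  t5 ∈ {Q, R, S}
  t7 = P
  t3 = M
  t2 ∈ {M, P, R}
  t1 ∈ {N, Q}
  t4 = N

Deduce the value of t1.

Q

t3 has just one choice, so t3 = M. Remove M from t2.
t4's domain is down to {N}, so t4 = N. Eliminate N elsewhere: t1.
So t1 = Q.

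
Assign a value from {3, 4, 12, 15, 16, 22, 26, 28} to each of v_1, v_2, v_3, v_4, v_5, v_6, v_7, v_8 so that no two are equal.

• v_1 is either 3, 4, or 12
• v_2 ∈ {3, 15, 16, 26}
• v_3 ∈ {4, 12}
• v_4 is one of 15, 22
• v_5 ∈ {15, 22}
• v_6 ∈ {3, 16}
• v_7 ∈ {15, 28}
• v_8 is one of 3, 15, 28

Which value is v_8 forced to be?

3

The 8 variables draw from only 8 values {3, 4, 12, 15, 16, 22, 26, 28}, so each is used; only v_2 can be 26, hence v_2 = 26.
Among the 7 still-open variables, 16 fits only v_6 (and all 7 values in {3, 4, 12, 15, 16, 22, 28} must be used), so v_6 = 16.
The 2 variables v_4 and v_5 are confined to {15, 22}, which locks those values in; drop them from v_7, v_8.
v_7 must be 28 (only option left). Remove 28 from v_8.
So v_8 = 3.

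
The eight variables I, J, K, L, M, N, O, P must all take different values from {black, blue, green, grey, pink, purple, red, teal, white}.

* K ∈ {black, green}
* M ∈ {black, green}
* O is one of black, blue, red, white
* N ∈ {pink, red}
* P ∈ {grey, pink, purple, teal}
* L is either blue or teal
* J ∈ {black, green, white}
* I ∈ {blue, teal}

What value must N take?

The 2 variables I and L are confined to {blue, teal}, which locks those values in; drop them from O, P.
The 2 variables K and M are confined to {black, green}, which locks those values in; drop them from J, O.
J must be white (only option left). Remove white from O.
O must be red (only option left). Eliminate red elsewhere: N.
So N = pink.

pink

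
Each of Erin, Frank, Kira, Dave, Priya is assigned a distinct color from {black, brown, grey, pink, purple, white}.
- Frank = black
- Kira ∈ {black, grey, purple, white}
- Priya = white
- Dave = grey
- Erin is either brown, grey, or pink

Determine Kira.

purple

Frank must be black (only option left). Strike black from Kira.
Dave must be grey (only option left). Strike grey from Erin, Kira.
That leaves Priya = white. So Kira can't be white.
So Kira = purple.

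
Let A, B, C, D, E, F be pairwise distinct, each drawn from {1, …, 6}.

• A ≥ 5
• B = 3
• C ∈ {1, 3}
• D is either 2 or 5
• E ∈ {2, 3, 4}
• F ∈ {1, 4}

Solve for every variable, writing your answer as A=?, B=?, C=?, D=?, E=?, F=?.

A=6, B=3, C=1, D=5, E=2, F=4

B must be 3 (only option left). So C, E can't be 3.
C must be 1 (only option left). So F can't be 1.
F's domain is down to {4}, so F = 4. Remove 4 from E.
E has just one choice, so E = 2. Remove 2 from D.
D must be 5 (only option left). Remove 5 from A.
A must be 6 (only option left).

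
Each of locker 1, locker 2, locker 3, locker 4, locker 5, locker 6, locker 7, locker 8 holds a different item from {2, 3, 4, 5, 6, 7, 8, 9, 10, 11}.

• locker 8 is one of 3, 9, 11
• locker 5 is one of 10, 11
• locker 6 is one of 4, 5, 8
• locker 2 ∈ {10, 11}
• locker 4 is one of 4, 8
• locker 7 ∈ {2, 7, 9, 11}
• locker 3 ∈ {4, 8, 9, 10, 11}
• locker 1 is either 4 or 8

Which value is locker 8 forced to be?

locker 1 and locker 4 between them cover only {4, 8} — a naked pair. Remove those values from locker 3, locker 6.
locker 6 must be 5 (only option left).
The 2 variables locker 2 and locker 5 are confined to {10, 11}, which locks those values in; drop them from locker 3, locker 7, locker 8.
locker 3 has just one choice, so locker 3 = 9. So locker 7, locker 8 can't be 9.
So locker 8 = 3.

3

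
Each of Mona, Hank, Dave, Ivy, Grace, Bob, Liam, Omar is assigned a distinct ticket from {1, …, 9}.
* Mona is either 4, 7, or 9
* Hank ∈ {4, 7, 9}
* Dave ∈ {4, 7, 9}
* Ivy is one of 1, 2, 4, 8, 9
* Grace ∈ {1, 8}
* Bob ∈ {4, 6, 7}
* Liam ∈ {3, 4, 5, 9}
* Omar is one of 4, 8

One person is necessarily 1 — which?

Mona, Hank, Dave share exactly the 3 values {4, 7, 9}; by pigeonhole those values go to them, so strike 4, 7, 9 from Ivy, Bob, Liam, Omar.
Bob has just one choice, so Bob = 6.
Omar has just one choice, so Omar = 8. Strike 8 from Ivy, Grace.
So 1 goes to Grace.

Grace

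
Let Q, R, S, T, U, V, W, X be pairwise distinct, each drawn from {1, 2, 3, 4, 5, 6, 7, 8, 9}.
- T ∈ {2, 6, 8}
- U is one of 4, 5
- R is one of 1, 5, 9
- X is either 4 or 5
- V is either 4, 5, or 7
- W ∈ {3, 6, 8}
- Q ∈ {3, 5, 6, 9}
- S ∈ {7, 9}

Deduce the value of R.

1

U and X share exactly the 2 values {4, 5}; by pigeonhole those values go to them, so strike 4, 5 from Q, R, V.
V must be 7 (only option left). Remove 7 from S.
S must be 9 (only option left). Eliminate 9 elsewhere: Q, R.
So R = 1.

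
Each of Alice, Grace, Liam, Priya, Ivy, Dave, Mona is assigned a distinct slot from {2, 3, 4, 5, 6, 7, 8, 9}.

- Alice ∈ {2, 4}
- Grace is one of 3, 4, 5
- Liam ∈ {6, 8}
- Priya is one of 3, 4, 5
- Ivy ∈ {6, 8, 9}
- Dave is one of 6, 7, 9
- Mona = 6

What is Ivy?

9

Mona has just one choice, so Mona = 6. Eliminate 6 elsewhere: Liam, Ivy, Dave.
Liam has just one choice, so Liam = 8. Remove 8 from Ivy.
So Ivy = 9.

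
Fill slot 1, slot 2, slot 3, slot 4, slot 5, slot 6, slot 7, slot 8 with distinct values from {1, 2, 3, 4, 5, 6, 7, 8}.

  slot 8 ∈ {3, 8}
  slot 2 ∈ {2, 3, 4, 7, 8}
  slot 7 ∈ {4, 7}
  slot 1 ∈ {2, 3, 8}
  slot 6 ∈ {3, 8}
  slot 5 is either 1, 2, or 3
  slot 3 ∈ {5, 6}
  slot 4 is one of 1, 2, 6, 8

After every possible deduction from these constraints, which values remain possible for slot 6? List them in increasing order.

3, 8

The 8 variables together cover exactly {1, 2, 3, 4, 5, 6, 7, 8} — 8 values for 8 variables — and 5 appears only in slot 3's list, so slot 3 = 5.
Among the 7 still-open variables, 6 fits only slot 4 (and all 7 values in {1, 2, 3, 4, 6, 7, 8} must be used), so slot 4 = 6.
The 6 still-open variables together cover exactly {1, 2, 3, 4, 7, 8} — 6 values for 6 variables — and 1 appears only in slot 5's list, so slot 5 = 1.
slot 6 and slot 8 share exactly the 2 values {3, 8}; by pigeonhole those values go to them, so strike 3, 8 from slot 1, slot 2.
That leaves slot 1 = 2. Eliminate 2 elsewhere: slot 2.
No further eliminations apply; slot 6 can still be any of 3, 8.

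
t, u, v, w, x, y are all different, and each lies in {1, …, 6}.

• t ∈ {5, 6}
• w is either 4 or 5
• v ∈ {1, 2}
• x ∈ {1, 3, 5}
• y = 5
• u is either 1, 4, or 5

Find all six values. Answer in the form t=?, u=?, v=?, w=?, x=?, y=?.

t=6, u=1, v=2, w=4, x=3, y=5

y has just one choice, so y = 5. Strike 5 from t, u, w, x.
t has just one choice, so t = 6.
w's domain is down to {4}, so w = 4. Eliminate 4 elsewhere: u.
u has just one choice, so u = 1. Remove 1 from v, x.
v's domain is down to {2}, so v = 2.
That leaves x = 3.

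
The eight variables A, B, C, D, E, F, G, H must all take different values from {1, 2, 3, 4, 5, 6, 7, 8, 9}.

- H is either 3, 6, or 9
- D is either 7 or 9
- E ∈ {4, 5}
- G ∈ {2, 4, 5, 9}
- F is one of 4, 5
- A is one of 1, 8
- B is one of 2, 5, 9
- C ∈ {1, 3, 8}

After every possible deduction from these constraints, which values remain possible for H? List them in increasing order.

The 2 variables E and F are confined to {4, 5}, which locks those values in; drop them from B, G.
B and G between them cover only {2, 9} — a naked pair. Remove those values from D, H.
D must be 7 (only option left).
No further eliminations apply; H can still be any of 3, 6.

3, 6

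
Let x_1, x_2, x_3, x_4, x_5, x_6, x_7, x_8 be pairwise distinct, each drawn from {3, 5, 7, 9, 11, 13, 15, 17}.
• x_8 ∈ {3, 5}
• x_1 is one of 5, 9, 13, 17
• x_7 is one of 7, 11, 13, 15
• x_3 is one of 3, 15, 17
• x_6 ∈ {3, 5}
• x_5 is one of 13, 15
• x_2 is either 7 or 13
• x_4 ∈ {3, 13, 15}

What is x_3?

The 8 variables draw from only 8 values {3, 5, 7, 9, 11, 13, 15, 17}, so each is used; only x_1 can be 9, hence x_1 = 9.
The 7 still-open variables together cover exactly {3, 5, 7, 11, 13, 15, 17} — 7 values for 7 variables — and 11 appears only in x_7's list, so x_7 = 11.
The 6 still-open variables together cover exactly {3, 5, 7, 13, 15, 17} — 6 values for 6 variables — and 7 appears only in x_2's list, so x_2 = 7.
Among the 5 still-open variables, 17 fits only x_3 (and all 5 values in {3, 5, 13, 15, 17} must be used), so x_3 = 17.

17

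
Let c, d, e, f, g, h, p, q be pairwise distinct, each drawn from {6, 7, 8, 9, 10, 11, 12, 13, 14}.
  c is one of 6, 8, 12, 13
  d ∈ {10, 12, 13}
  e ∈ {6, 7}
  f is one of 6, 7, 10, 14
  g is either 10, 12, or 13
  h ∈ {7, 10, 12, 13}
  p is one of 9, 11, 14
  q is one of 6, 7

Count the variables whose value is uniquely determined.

2

e and q share exactly the 2 values {6, 7}; by pigeonhole those values go to them, so strike 6, 7 from c, f, h.
d, g, h between them cover only {10, 12, 13} — a naked triple. Remove those values from c, f.
c's domain is down to {8}, so c = 8.
f's domain is down to {14}, so f = 14. Strike 14 from p.
Determined: c=8, f=14. The other variables each still have more than one consistent value. That makes 2.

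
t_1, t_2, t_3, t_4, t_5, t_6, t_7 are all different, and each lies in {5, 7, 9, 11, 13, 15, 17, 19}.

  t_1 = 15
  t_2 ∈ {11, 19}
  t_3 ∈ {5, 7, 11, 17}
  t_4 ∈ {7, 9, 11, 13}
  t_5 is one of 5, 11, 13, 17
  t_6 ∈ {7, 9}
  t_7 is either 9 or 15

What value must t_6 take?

7

t_1 has just one choice, so t_1 = 15. So t_7 can't be 15.
That leaves t_7 = 9. So t_4, t_6 can't be 9.
So t_6 = 7.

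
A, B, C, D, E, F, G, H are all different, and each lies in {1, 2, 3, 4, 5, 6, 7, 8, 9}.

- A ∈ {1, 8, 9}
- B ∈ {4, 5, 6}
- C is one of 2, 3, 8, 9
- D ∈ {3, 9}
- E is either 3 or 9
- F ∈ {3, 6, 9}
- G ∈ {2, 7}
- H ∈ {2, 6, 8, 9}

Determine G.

The 2 variables D and E are confined to {3, 9}, which locks those values in; drop them from A, C, F, H.
That leaves F = 6. Eliminate 6 elsewhere: B, H.
C and H between them cover only {2, 8} — a naked pair. Remove those values from A, G.
So G = 7.

7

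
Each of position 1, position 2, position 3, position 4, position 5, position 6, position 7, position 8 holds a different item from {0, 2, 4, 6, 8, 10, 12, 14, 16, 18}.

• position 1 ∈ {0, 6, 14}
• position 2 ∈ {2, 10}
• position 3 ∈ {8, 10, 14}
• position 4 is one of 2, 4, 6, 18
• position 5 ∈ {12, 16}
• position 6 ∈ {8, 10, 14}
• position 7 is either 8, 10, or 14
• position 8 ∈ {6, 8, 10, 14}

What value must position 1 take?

position 3, position 6, position 7 between them cover only {8, 10, 14} — a naked triple. Remove those values from position 1, position 2, position 8.
position 2 must be 2 (only option left). Strike 2 from position 4.
That leaves position 8 = 6. Eliminate 6 elsewhere: position 1, position 4.
So position 1 = 0.

0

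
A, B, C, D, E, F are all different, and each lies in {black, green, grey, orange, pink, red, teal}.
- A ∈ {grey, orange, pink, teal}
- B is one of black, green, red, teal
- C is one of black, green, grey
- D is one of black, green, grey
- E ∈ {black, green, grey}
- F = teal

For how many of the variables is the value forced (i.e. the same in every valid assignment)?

F's domain is down to {teal}, so F = teal. Eliminate teal elsewhere: A, B.
The 3 variables C, D, E are confined to {black, green, grey}, which locks those values in; drop them from A, B.
B must be red (only option left).
Determined: B=red, F=teal. The other variables each still have more than one consistent value. That makes 2.

2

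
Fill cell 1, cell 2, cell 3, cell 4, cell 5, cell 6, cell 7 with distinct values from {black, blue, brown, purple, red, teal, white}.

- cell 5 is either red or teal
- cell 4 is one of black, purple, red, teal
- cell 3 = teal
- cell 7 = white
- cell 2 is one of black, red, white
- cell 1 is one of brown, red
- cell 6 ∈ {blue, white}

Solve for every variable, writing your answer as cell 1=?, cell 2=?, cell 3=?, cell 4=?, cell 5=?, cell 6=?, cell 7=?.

cell 1=brown, cell 2=black, cell 3=teal, cell 4=purple, cell 5=red, cell 6=blue, cell 7=white

cell 3 has just one choice, so cell 3 = teal. Eliminate teal elsewhere: cell 4, cell 5.
cell 5's domain is down to {red}, so cell 5 = red. Eliminate red elsewhere: cell 1, cell 2, cell 4.
cell 7 must be white (only option left). Eliminate white elsewhere: cell 2, cell 6.
cell 1 must be brown (only option left).
cell 2's domain is down to {black}, so cell 2 = black. Eliminate black elsewhere: cell 4.
That leaves cell 4 = purple.
cell 6's domain is down to {blue}, so cell 6 = blue.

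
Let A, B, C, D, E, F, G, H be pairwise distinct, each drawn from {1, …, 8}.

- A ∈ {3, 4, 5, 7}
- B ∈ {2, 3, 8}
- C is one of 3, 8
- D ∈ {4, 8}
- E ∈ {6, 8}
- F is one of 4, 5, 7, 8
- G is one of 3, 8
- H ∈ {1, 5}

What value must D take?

4

The 8 variables draw from only 8 values {1, 2, 3, 4, 5, 6, 7, 8}, so each is used; only H can be 1, hence H = 1.
The 7 still-open variables draw from only 7 values {2, 3, 4, 5, 6, 7, 8}, so each is used; only B can be 2, hence B = 2.
The 6 still-open variables together cover exactly {3, 4, 5, 6, 7, 8} — 6 values for 6 variables — and 6 appears only in E's list, so E = 6.
C and G share exactly the 2 values {3, 8}; by pigeonhole those values go to them, so strike 3, 8 from A, D, F.
So D = 4.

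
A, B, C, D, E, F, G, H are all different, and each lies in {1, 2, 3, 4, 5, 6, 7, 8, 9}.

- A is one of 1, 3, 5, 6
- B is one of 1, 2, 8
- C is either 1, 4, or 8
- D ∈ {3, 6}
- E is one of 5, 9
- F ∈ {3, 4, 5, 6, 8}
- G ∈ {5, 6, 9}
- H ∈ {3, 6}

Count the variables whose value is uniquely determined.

Among the 8 variables, 2 fits only B (and all 8 values in {1, 2, 3, 4, 5, 6, 8, 9} must be used), so B = 2.
D and H between them cover only {3, 6} — a naked pair. Remove those values from A, F, G.
The 2 variables E and G are confined to {5, 9}, which locks those values in; drop them from A, F.
A has just one choice, so A = 1. Remove 1 from C.
Determined: A=1, B=2. The other variables each still have more than one consistent value. That makes 2.

2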